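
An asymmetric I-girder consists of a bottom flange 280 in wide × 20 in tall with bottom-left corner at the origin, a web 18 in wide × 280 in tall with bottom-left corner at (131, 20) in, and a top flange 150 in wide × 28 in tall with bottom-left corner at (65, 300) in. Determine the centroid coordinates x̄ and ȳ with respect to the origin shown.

x̄ = 140.00 in, ȳ = 146.98 in

bottom flange: A = 280 × 20 = 5600.00, centroid at (140.00, 10.00).
web: A = 18 × 280 = 5040.00, centroid at (140.00, 160.00).
top flange: A = 150 × 28 = 4200.00, centroid at (140.00, 314.00).
ΣA = 14840.00 in²
ΣAx̄ = (5600.00)(140.00) + (5040.00)(140.00) + (4200.00)(140.00) = 2077600.00 in³
ΣAȳ = (5600.00)(10.00) + (5040.00)(160.00) + (4200.00)(314.00) = 2181200.00 in³
x̄ = 2077600.00 / 14840.00 = 140.00 in
ȳ = 2181200.00 / 14840.00 = 146.98 in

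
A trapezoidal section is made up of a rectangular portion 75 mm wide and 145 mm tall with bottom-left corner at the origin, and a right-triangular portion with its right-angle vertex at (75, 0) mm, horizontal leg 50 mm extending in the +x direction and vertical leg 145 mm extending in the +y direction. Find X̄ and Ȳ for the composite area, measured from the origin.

Part | A | x̄ᵢ | ȳᵢ | A·x̄ᵢ | A·ȳᵢ
rectangular portion | 10875.00 | 37.50 | 72.50 | 407812.50 | 788437.50
triangular portion | 3625.00 | 91.67 | 48.33 | 332291.67 | 175208.33
Σ | 14500.00 |  |  | 740104.17 | 963645.83
X̄ = 740104.17 / 14500.00 = 51.04 mm
Ȳ = 963645.83 / 14500.00 = 66.46 mm

X̄ = 51.04 mm, Ȳ = 66.46 mm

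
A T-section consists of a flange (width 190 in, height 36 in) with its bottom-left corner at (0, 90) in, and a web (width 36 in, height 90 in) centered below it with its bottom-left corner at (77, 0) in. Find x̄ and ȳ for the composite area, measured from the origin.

web: A = 36 × 90 = 3240.00, centroid at (95.00, 45.00).
flange: A = 190 × 36 = 6840.00, centroid at (95.00, 108.00).
ΣA = 10080.00 in²
ΣAx̄ = (3240.00)(95.00) + (6840.00)(95.00) = 957600.00 in³
ΣAȳ = (3240.00)(45.00) + (6840.00)(108.00) = 884520.00 in³
x̄ = 957600.00 / 10080.00 = 95.00 in
ȳ = 884520.00 / 10080.00 = 87.75 in

x̄ = 95.00 in, ȳ = 87.75 in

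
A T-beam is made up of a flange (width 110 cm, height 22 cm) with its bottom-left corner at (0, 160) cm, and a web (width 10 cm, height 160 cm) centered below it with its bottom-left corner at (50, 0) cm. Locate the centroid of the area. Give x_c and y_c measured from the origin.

x_c = 55.00 cm, y_c = 134.78 cm

Part | A | x̄ᵢ | ȳᵢ | A·x̄ᵢ | A·ȳᵢ
web | 1600.00 | 55.00 | 80.00 | 88000.00 | 128000.00
flange | 2420.00 | 55.00 | 171.00 | 133100.00 | 413820.00
Σ | 4020.00 |  |  | 221100.00 | 541820.00
x_c = 221100.00 / 4020.00 = 55.00 cm
y_c = 541820.00 / 4020.00 = 134.78 cm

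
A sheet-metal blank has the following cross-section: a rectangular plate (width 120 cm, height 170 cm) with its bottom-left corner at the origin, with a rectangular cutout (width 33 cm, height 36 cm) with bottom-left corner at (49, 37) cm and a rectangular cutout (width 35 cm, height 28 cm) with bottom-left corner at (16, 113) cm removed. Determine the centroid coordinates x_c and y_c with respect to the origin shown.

x_c = 61.07 cm, y_c = 84.70 cm

Part | A | x̄ᵢ | ȳᵢ | A·x̄ᵢ | A·ȳᵢ
plate | 20400.00 | 60.00 | 85.00 | 1224000.00 | 1734000.00
hole 1 | -1188.00 | 65.50 | 55.00 | -77814.00 | -65340.00
hole 2 | -980.00 | 33.50 | 127.00 | -32830.00 | -124460.00
Σ | 18232.00 |  |  | 1113356.00 | 1544200.00
x_c = 1113356.00 / 18232.00 = 61.07 cm
y_c = 1544200.00 / 18232.00 = 84.70 cm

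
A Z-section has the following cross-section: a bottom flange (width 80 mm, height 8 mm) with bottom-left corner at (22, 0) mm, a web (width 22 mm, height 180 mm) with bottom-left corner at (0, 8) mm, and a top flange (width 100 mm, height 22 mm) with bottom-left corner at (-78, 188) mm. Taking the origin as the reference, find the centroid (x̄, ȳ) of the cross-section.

Part | A | x̄ᵢ | ȳᵢ | A·x̄ᵢ | A·ȳᵢ
bottom flange | 640.00 | 62.00 | 4.00 | 39680.00 | 2560.00
web | 3960.00 | 11.00 | 98.00 | 43560.00 | 388080.00
top flange | 2200.00 | -28.00 | 199.00 | -61600.00 | 437800.00
Σ | 6800.00 |  |  | 21640.00 | 828440.00
x̄ = 21640.00 / 6800.00 = 3.18 mm
ȳ = 828440.00 / 6800.00 = 121.83 mm

x̄ = 3.18 mm, ȳ = 121.83 mm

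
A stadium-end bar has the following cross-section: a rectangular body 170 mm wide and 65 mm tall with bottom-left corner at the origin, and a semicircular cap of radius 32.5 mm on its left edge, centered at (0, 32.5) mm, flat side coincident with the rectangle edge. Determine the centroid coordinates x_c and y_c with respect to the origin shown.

x_c = 72.10 mm, y_c = 32.50 mm

rectangular body: A = 170 × 65 = 11050.00, centroid at (85.00, 32.50).
semicircular end: A = ½π·32.5² = 1659.15, centroid at (-13.79, 32.50).
ΣA = 12709.15 mm²
ΣAx_c = (11050.00)(85.00) + (1659.15)(-13.79) = 916364.58 mm³
ΣAy_c = (11050.00)(32.50) + (1659.15)(32.50) = 413047.49 mm³
x_c = 916364.58 / 12709.15 = 72.10 mm
y_c = 413047.49 / 12709.15 = 32.50 mm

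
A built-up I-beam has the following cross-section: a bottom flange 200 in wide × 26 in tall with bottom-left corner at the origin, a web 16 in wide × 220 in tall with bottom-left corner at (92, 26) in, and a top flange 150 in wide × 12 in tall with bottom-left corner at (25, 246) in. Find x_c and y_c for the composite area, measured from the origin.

x_c = 100.00 in, y_c = 95.05 in

bottom flange: A = 200 × 26 = 5200.00, centroid at (100.00, 13.00).
web: A = 16 × 220 = 3520.00, centroid at (100.00, 136.00).
top flange: A = 150 × 12 = 1800.00, centroid at (100.00, 252.00).
ΣA = 10520.00 in², ΣAx_c = 1052000.00 in³, ΣAy_c = 999920.00 in³.
x_c = 1052000.00/10520.00 = 100.00 in; y_c = 999920.00/10520.00 = 95.05 in.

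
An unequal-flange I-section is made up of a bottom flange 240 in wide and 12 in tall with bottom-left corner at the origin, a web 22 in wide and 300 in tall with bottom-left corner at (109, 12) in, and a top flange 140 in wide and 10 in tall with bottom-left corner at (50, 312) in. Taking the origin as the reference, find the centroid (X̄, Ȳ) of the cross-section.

X̄ = 120.00 in, Ȳ = 140.65 in

Part | A | x̄ᵢ | ȳᵢ | A·x̄ᵢ | A·ȳᵢ
bottom flange | 2880.00 | 120.00 | 6.00 | 345600.00 | 17280.00
web | 6600.00 | 120.00 | 162.00 | 792000.00 | 1069200.00
top flange | 1400.00 | 120.00 | 317.00 | 168000.00 | 443800.00
Σ | 10880.00 |  |  | 1305600.00 | 1530280.00
X̄ = 1305600.00 / 10880.00 = 120.00 in
Ȳ = 1530280.00 / 10880.00 = 140.65 in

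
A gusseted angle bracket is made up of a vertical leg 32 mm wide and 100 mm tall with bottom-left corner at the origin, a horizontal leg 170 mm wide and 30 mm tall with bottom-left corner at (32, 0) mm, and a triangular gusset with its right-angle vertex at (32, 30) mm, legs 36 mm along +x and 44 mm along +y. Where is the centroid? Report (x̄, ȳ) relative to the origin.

vertical leg: A = 32 × 100 = 3200.00, centroid at (16.00, 50.00).
horizontal leg: A = 170 × 30 = 5100.00, centroid at (117.00, 15.00).
gusset: A = ½·36·44 = 792.00, centroid at (44.00, 44.67).
ΣA = 9092.00 mm², ΣAx̄ = 682748.00 mm³, ΣAȳ = 271876.00 mm³.
x̄ = 682748.00/9092.00 = 75.09 mm; ȳ = 271876.00/9092.00 = 29.90 mm.

x̄ = 75.09 mm, ȳ = 29.90 mm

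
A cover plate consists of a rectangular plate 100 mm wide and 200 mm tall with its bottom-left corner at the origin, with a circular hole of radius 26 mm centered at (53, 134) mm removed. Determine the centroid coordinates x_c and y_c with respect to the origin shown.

plate: A = 100 × 200 = 20000.00, centroid at (50.00, 100.00).
hole: A = −π·26² = -2123.72, centroid at (53.00, 134.00).
ΣA = 17876.28 mm²
ΣAx_c = (20000.00)(50.00) + (-2123.72)(53.00) = 887443.02 mm³
ΣAy_c = (20000.00)(100.00) + (-2123.72)(134.00) = 1715421.97 mm³
x_c = 887443.02 / 17876.28 = 49.64 mm
y_c = 1715421.97 / 17876.28 = 95.96 mm

x_c = 49.64 mm, y_c = 95.96 mm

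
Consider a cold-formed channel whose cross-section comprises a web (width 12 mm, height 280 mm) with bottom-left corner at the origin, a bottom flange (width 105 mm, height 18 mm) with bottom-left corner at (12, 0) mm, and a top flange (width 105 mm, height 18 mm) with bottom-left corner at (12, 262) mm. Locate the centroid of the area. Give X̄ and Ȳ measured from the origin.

X̄ = 36.97 mm, Ȳ = 140.00 mm

Part | A | x̄ᵢ | ȳᵢ | A·x̄ᵢ | A·ȳᵢ
web | 3360.00 | 6.00 | 140.00 | 20160.00 | 470400.00
bottom flange | 1890.00 | 64.50 | 9.00 | 121905.00 | 17010.00
top flange | 1890.00 | 64.50 | 271.00 | 121905.00 | 512190.00
Σ | 7140.00 |  |  | 263970.00 | 999600.00
X̄ = 263970.00 / 7140.00 = 36.97 mm
Ȳ = 999600.00 / 7140.00 = 140.00 mm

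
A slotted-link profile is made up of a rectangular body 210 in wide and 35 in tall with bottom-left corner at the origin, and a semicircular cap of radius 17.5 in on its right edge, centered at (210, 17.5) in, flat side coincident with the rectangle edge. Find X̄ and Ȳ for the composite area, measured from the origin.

X̄ = 111.91 in, Ȳ = 17.50 in

rectangular body: A = 210 × 35 = 7350.00, centroid at (105.00, 17.50).
semicircular end: A = ½π·17.5² = 481.06, centroid at (217.43, 17.50).
ΣA = 7831.06 in²
ΣAX̄ = (7350.00)(105.00) + (481.06)(217.43) = 876344.76 in³
ΣAȲ = (7350.00)(17.50) + (481.06)(17.50) = 137043.49 in³
X̄ = 876344.76 / 7831.06 = 111.91 in
Ȳ = 137043.49 / 7831.06 = 17.50 in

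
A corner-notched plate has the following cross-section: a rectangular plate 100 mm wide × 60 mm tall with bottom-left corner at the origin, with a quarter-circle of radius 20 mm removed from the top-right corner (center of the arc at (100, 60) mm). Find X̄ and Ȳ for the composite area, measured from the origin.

X̄ = 47.71 mm, Ȳ = 28.81 mm

plate: A = 100 × 60 = 6000.00, centroid at (50.00, 30.00).
removed quarter-circle: A = −¼π·20² = -314.16, centroid at (91.51, 51.51).
ΣA = 5685.84 mm², ΣAX̄ = 271250.74 mm³, ΣAȲ = 163817.11 mm³.
X̄ = 271250.74/5685.84 = 47.71 mm; Ȳ = 163817.11/5685.84 = 28.81 mm.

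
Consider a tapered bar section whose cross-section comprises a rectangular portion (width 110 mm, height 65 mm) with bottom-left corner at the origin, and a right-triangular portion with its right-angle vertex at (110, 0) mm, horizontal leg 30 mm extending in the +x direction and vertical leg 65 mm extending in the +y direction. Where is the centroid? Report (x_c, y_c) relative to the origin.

rectangular portion: A = 110 × 65 = 7150.00, centroid at (55.00, 32.50).
triangular portion: A = ½·30·65 = 975.00, centroid at (120.00, 21.67).
ΣA = 8125.00 mm², ΣAx_c = 510250.00 mm³, ΣAy_c = 253500.00 mm³.
x_c = 510250.00/8125.00 = 62.80 mm; y_c = 253500.00/8125.00 = 31.20 mm.

x_c = 62.80 mm, y_c = 31.20 mm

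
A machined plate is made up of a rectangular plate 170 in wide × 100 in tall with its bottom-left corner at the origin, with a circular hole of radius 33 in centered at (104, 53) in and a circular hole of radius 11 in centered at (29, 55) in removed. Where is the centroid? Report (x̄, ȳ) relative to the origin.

plate: A = 170 × 100 = 17000.00, centroid at (85.00, 50.00).
hole 1: A = −π·33² = -3421.19, centroid at (104.00, 53.00).
hole 2: A = −π·11² = -380.13, centroid at (29.00, 55.00).
ΣA = 13198.67 in², ΣAx̄ = 1078171.93 in³, ΣAȳ = 647769.40 in³.
x̄ = 1078171.93/13198.67 = 81.69 in; ȳ = 647769.40/13198.67 = 49.08 in.

x̄ = 81.69 in, ȳ = 49.08 in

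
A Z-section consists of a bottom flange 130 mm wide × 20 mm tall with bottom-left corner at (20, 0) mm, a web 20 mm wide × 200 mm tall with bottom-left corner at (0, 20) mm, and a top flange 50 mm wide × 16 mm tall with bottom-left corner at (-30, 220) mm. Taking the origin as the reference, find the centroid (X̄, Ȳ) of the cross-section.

X̄ = 34.73 mm, Ȳ = 93.03 mm

bottom flange: A = 130 × 20 = 2600.00, centroid at (85.00, 10.00).
web: A = 20 × 200 = 4000.00, centroid at (10.00, 120.00).
top flange: A = 50 × 16 = 800.00, centroid at (-5.00, 228.00).
ΣA = 7400.00 mm², ΣAX̄ = 257000.00 mm³, ΣAȲ = 688400.00 mm³.
X̄ = 257000.00/7400.00 = 34.73 mm; Ȳ = 688400.00/7400.00 = 93.03 mm.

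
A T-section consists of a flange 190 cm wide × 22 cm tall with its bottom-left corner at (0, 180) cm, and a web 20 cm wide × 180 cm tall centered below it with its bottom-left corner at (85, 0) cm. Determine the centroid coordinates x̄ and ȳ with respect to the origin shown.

x̄ = 95.00 cm, ȳ = 144.26 cm

web: A = 20 × 180 = 3600.00, centroid at (95.00, 90.00).
flange: A = 190 × 22 = 4180.00, centroid at (95.00, 191.00).
ΣA = 7780.00 cm², ΣAx̄ = 739100.00 cm³, ΣAȳ = 1122380.00 cm³.
x̄ = 739100.00/7780.00 = 95.00 cm; ȳ = 1122380.00/7780.00 = 144.26 cm.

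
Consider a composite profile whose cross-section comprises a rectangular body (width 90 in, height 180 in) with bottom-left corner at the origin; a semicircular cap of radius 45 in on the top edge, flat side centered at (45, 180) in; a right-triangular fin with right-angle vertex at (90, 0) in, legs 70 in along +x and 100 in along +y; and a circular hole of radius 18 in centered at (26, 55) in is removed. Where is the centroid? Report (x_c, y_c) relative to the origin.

x_c = 56.82 in, y_c = 98.43 in

rectangular body: A = 90 × 180 = 16200.00, centroid at (45.00, 90.00).
semicircular top: A = ½π·45² = 3180.86, centroid at (45.00, 199.10).
triangular fin: A = ½·70·100 = 3500.00, centroid at (113.33, 33.33).
hole: A = −π·18² = -1017.88, centroid at (26.00, 55.00).
ΣA = 21862.99 in², ΣAx_c = 1242340.71 in³, ΣAy_c = 2151988.75 in³.
x_c = 1242340.71/21862.99 = 56.82 in; y_c = 2151988.75/21862.99 = 98.43 in.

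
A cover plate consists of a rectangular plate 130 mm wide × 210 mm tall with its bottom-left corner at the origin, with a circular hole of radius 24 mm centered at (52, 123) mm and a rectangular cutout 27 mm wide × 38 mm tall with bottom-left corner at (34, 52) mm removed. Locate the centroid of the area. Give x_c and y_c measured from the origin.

x_c = 66.70 mm, y_c = 105.09 mm

plate: A = 130 × 210 = 27300.00, centroid at (65.00, 105.00).
hole 1: A = −π·24² = -1809.56, centroid at (52.00, 123.00).
hole 2: A = −(27 × 38) = -1026.00, centroid at (47.50, 71.00).
ΣA = 24464.44 mm², ΣAx_c = 1631668.02 mm³, ΣAy_c = 2571078.44 mm³.
x_c = 1631668.02/24464.44 = 66.70 mm; y_c = 2571078.44/24464.44 = 105.09 mm.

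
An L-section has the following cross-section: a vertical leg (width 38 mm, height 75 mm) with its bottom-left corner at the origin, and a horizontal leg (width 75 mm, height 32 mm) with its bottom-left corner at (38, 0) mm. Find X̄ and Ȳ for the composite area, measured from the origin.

X̄ = 44.83 mm, Ȳ = 27.67 mm

vertical leg: A = 38 × 75 = 2850.00, centroid at (19.00, 37.50).
horizontal leg: A = 75 × 32 = 2400.00, centroid at (75.50, 16.00).
ΣA = 5250.00 mm²
ΣAX̄ = (2850.00)(19.00) + (2400.00)(75.50) = 235350.00 mm³
ΣAȲ = (2850.00)(37.50) + (2400.00)(16.00) = 145275.00 mm³
X̄ = 235350.00 / 5250.00 = 44.83 mm
Ȳ = 145275.00 / 5250.00 = 27.67 mm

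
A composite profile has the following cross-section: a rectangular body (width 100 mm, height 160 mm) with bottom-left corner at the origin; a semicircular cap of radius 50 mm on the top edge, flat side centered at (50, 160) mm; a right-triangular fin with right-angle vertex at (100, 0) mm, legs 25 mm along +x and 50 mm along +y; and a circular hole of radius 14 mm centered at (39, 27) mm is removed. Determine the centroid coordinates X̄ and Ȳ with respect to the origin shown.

X̄ = 52.17 mm, Ȳ = 99.59 mm

rectangular body: A = 100 × 160 = 16000.00, centroid at (50.00, 80.00).
semicircular top: A = ½π·50² = 3926.99, centroid at (50.00, 181.22).
triangular fin: A = ½·25·50 = 625.00, centroid at (108.33, 16.67).
hole: A = −π·14² = -615.75, centroid at (39.00, 27.00).
ΣA = 19936.24 mm², ΣAX̄ = 1040043.54 mm³, ΣAȲ = 1985443.22 mm³.
X̄ = 1040043.54/19936.24 = 52.17 mm; Ȳ = 1985443.22/19936.24 = 99.59 mm.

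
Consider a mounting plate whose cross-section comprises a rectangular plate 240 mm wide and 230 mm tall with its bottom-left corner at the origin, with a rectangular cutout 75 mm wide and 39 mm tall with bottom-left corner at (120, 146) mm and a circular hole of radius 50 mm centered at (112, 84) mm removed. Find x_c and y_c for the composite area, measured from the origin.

x_c = 118.95 mm, y_c = 117.16 mm

plate: A = 240 × 230 = 55200.00, centroid at (120.00, 115.00).
hole 1: A = −(75 × 39) = -2925.00, centroid at (157.50, 165.50).
hole 2: A = −π·50² = -7853.98, centroid at (112.00, 84.00).
ΣA = 44421.02 mm², ΣAx_c = 5283666.56 mm³, ΣAy_c = 5204178.04 mm³.
x_c = 5283666.56/44421.02 = 118.95 mm; y_c = 5204178.04/44421.02 = 117.16 mm.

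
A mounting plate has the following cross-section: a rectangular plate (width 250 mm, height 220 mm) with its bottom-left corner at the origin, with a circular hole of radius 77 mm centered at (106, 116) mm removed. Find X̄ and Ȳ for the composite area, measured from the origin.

X̄ = 134.73 mm, Ȳ = 106.93 mm

plate: A = 250 × 220 = 55000.00, centroid at (125.00, 110.00).
hole: A = −π·77² = -18626.50, centroid at (106.00, 116.00).
ΣA = 36373.50 mm², ΣAX̄ = 4900590.70 mm³, ΣAȲ = 3889325.67 mm³.
X̄ = 4900590.70/36373.50 = 134.73 mm; Ȳ = 3889325.67/36373.50 = 106.93 mm.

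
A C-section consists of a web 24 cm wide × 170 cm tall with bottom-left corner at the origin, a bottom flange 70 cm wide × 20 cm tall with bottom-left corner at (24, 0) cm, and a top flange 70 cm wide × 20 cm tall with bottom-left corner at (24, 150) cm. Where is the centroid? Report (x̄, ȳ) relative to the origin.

web: A = 24 × 170 = 4080.00, centroid at (12.00, 85.00).
bottom flange: A = 70 × 20 = 1400.00, centroid at (59.00, 10.00).
top flange: A = 70 × 20 = 1400.00, centroid at (59.00, 160.00).
ΣA = 6880.00 cm²
ΣAx̄ = (4080.00)(12.00) + (1400.00)(59.00) + (1400.00)(59.00) = 214160.00 cm³
ΣAȳ = (4080.00)(85.00) + (1400.00)(10.00) + (1400.00)(160.00) = 584800.00 cm³
x̄ = 214160.00 / 6880.00 = 31.13 cm
ȳ = 584800.00 / 6880.00 = 85.00 cm

x̄ = 31.13 cm, ȳ = 85.00 cm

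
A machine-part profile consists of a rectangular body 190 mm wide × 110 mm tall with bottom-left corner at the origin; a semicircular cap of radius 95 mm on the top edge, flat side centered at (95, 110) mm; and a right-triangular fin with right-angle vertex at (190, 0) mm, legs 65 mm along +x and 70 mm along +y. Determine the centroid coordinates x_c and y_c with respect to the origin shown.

x_c = 102.11 mm, y_c = 89.25 mm

rectangular body: A = 190 × 110 = 20900.00, centroid at (95.00, 55.00).
semicircular top: A = ½π·95² = 14176.44, centroid at (95.00, 150.32).
triangular fin: A = ½·65·70 = 2275.00, centroid at (211.67, 23.33).
ΣA = 37351.44 mm²
ΣAx_c = (20900.00)(95.00) + (14176.44)(95.00) + (2275.00)(211.67) = 3813803.17 mm³
ΣAy_c = (20900.00)(55.00) + (14176.44)(150.32) + (2275.00)(23.33) = 3333574.72 mm³
x_c = 3813803.17 / 37351.44 = 102.11 mm
y_c = 3333574.72 / 37351.44 = 89.25 mm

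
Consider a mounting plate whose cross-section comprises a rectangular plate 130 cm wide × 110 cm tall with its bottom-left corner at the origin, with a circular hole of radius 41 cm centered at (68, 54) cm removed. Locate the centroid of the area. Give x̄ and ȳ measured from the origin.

plate: A = 130 × 110 = 14300.00, centroid at (65.00, 55.00).
hole: A = −π·41² = -5281.02, centroid at (68.00, 54.00).
ΣA = 9018.98 cm²
ΣAx̄ = (14300.00)(65.00) + (-5281.02)(68.00) = 570390.83 cm³
ΣAȳ = (14300.00)(55.00) + (-5281.02)(54.00) = 501325.07 cm³
x̄ = 570390.83 / 9018.98 = 63.24 cm
ȳ = 501325.07 / 9018.98 = 55.59 cm

x̄ = 63.24 cm, ȳ = 55.59 cm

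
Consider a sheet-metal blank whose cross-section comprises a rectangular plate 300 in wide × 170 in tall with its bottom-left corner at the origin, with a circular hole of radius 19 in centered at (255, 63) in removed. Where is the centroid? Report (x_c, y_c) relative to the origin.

Part | A | x̄ᵢ | ȳᵢ | A·x̄ᵢ | A·ȳᵢ
plate | 51000.00 | 150.00 | 85.00 | 7650000.00 | 4335000.00
hole | -1134.11 | 255.00 | 63.00 | -289199.31 | -71449.24
Σ | 49865.89 |  |  | 7360800.69 | 4263550.76
x_c = 7360800.69 / 49865.89 = 147.61 in
y_c = 4263550.76 / 49865.89 = 85.50 in

x_c = 147.61 in, y_c = 85.50 in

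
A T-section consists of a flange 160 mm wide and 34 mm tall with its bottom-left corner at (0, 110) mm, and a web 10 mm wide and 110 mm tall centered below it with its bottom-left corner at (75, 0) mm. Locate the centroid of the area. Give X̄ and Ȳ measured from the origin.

X̄ = 80.00 mm, Ȳ = 114.89 mm

web: A = 10 × 110 = 1100.00, centroid at (80.00, 55.00).
flange: A = 160 × 34 = 5440.00, centroid at (80.00, 127.00).
ΣA = 6540.00 mm², ΣAX̄ = 523200.00 mm³, ΣAȲ = 751380.00 mm³.
X̄ = 523200.00/6540.00 = 80.00 mm; Ȳ = 751380.00/6540.00 = 114.89 mm.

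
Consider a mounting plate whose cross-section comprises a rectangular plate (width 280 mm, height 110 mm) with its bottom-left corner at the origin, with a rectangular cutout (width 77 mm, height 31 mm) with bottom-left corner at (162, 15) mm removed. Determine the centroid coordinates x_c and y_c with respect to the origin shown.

x_c = 134.92 mm, y_c = 57.06 mm

plate: A = 280 × 110 = 30800.00, centroid at (140.00, 55.00).
hole: A = −(77 × 31) = -2387.00, centroid at (200.50, 30.50).
ΣA = 28413.00 mm², ΣAx_c = 3833406.50 mm³, ΣAy_c = 1621196.50 mm³.
x_c = 3833406.50/28413.00 = 134.92 mm; y_c = 1621196.50/28413.00 = 57.06 mm.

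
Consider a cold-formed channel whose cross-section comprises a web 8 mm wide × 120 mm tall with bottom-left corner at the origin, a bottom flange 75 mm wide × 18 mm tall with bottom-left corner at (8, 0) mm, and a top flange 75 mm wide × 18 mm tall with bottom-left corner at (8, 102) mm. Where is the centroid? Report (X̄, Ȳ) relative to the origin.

web: A = 8 × 120 = 960.00, centroid at (4.00, 60.00).
bottom flange: A = 75 × 18 = 1350.00, centroid at (45.50, 9.00).
top flange: A = 75 × 18 = 1350.00, centroid at (45.50, 111.00).
ΣA = 3660.00 mm²
ΣAX̄ = (960.00)(4.00) + (1350.00)(45.50) + (1350.00)(45.50) = 126690.00 mm³
ΣAȲ = (960.00)(60.00) + (1350.00)(9.00) + (1350.00)(111.00) = 219600.00 mm³
X̄ = 126690.00 / 3660.00 = 34.61 mm
Ȳ = 219600.00 / 3660.00 = 60.00 mm

X̄ = 34.61 mm, Ȳ = 60.00 mm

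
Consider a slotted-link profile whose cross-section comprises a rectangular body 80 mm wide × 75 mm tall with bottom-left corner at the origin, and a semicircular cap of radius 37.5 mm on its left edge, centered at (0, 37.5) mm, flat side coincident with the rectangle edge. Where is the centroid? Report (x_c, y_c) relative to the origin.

Part | A | x̄ᵢ | ȳᵢ | A·x̄ᵢ | A·ȳᵢ
rectangular body | 6000.00 | 40.00 | 37.50 | 240000.00 | 225000.00
semicircular end | 2208.93 | -15.92 | 37.50 | -35156.25 | 82834.96
Σ | 8208.93 |  |  | 204843.75 | 307834.96
x_c = 204843.75 / 8208.93 = 24.95 mm
y_c = 307834.96 / 8208.93 = 37.50 mm

x_c = 24.95 mm, y_c = 37.50 mm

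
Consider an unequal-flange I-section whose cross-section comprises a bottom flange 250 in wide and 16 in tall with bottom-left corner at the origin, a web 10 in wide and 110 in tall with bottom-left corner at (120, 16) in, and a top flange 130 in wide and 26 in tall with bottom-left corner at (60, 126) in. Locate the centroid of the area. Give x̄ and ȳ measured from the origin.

x̄ = 125.00 in, ȳ = 68.39 in

Part | A | x̄ᵢ | ȳᵢ | A·x̄ᵢ | A·ȳᵢ
bottom flange | 4000.00 | 125.00 | 8.00 | 500000.00 | 32000.00
web | 1100.00 | 125.00 | 71.00 | 137500.00 | 78100.00
top flange | 3380.00 | 125.00 | 139.00 | 422500.00 | 469820.00
Σ | 8480.00 |  |  | 1060000.00 | 579920.00
x̄ = 1060000.00 / 8480.00 = 125.00 in
ȳ = 579920.00 / 8480.00 = 68.39 in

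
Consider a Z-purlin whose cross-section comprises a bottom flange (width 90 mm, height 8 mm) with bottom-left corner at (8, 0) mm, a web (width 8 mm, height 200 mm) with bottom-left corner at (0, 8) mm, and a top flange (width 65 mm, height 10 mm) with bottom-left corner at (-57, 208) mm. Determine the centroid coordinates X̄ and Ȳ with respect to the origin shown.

bottom flange: A = 90 × 8 = 720.00, centroid at (53.00, 4.00).
web: A = 8 × 200 = 1600.00, centroid at (4.00, 108.00).
top flange: A = 65 × 10 = 650.00, centroid at (-24.50, 213.00).
ΣA = 2970.00 mm², ΣAX̄ = 28635.00 mm³, ΣAȲ = 314130.00 mm³.
X̄ = 28635.00/2970.00 = 9.64 mm; Ȳ = 314130.00/2970.00 = 105.77 mm.

X̄ = 9.64 mm, Ȳ = 105.77 mm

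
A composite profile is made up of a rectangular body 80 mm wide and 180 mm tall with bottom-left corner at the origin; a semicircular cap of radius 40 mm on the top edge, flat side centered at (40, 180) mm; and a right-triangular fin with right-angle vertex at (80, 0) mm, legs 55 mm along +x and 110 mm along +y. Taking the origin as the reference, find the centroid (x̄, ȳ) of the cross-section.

rectangular body: A = 80 × 180 = 14400.00, centroid at (40.00, 90.00).
semicircular top: A = ½π·40² = 2513.27, centroid at (40.00, 196.98).
triangular fin: A = ½·55·110 = 3025.00, centroid at (98.33, 36.67).
ΣA = 19938.27 mm²
ΣAx̄ = (14400.00)(40.00) + (2513.27)(40.00) + (3025.00)(98.33) = 973989.30 mm³
ΣAȳ = (14400.00)(90.00) + (2513.27)(196.98) + (3025.00)(36.67) = 1901972.68 mm³
x̄ = 973989.30 / 19938.27 = 48.85 mm
ȳ = 1901972.68 / 19938.27 = 95.39 mm

x̄ = 48.85 mm, ȳ = 95.39 mm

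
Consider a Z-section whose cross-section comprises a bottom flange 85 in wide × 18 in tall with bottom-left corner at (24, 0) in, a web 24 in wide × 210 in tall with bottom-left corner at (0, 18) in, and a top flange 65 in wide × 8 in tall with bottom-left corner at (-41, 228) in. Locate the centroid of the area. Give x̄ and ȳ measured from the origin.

x̄ = 22.26 in, ȳ = 106.39 in

Part | A | x̄ᵢ | ȳᵢ | A·x̄ᵢ | A·ȳᵢ
bottom flange | 1530.00 | 66.50 | 9.00 | 101745.00 | 13770.00
web | 5040.00 | 12.00 | 123.00 | 60480.00 | 619920.00
top flange | 520.00 | -8.50 | 232.00 | -4420.00 | 120640.00
Σ | 7090.00 |  |  | 157805.00 | 754330.00
x̄ = 157805.00 / 7090.00 = 22.26 in
ȳ = 754330.00 / 7090.00 = 106.39 in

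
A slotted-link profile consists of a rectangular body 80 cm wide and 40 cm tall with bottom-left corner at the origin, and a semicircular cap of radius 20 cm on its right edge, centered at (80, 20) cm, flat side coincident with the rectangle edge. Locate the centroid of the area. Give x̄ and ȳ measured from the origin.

x̄ = 47.96 cm, ȳ = 20.00 cm

rectangular body: A = 80 × 40 = 3200.00, centroid at (40.00, 20.00).
semicircular end: A = ½π·20² = 628.32, centroid at (88.49, 20.00).
ΣA = 3828.32 cm², ΣAx̄ = 183598.82 cm³, ΣAȳ = 76566.37 cm³.
x̄ = 183598.82/3828.32 = 47.96 cm; ȳ = 76566.37/3828.32 = 20.00 cm.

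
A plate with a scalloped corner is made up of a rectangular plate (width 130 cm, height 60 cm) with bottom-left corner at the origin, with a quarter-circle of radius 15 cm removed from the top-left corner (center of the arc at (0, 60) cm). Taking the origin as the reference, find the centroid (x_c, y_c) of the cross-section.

x_c = 66.36 cm, y_c = 29.45 cm

Part | A | x̄ᵢ | ȳᵢ | A·x̄ᵢ | A·ȳᵢ
plate | 7800.00 | 65.00 | 30.00 | 507000.00 | 234000.00
removed quarter-circle | -176.71 | 6.37 | 53.63 | -1125.00 | -9477.88
Σ | 7623.29 |  |  | 505875.00 | 224522.12
x_c = 505875.00 / 7623.29 = 66.36 cm
y_c = 224522.12 / 7623.29 = 29.45 cm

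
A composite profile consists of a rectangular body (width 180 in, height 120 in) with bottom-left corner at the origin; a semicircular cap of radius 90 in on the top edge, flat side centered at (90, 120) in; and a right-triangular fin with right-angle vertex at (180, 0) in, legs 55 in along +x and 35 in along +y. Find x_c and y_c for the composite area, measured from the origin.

Part | A | x̄ᵢ | ȳᵢ | A·x̄ᵢ | A·ȳᵢ
rectangular body | 21600.00 | 90.00 | 60.00 | 1944000.00 | 1296000.00
semicircular top | 12723.45 | 90.00 | 158.20 | 1145110.52 | 2012814.03
triangular fin | 962.50 | 198.33 | 11.67 | 190895.83 | 11229.17
Σ | 35285.95 |  |  | 3280006.36 | 3320043.20
x_c = 3280006.36 / 35285.95 = 92.96 in
y_c = 3320043.20 / 35285.95 = 94.09 in

x_c = 92.96 in, y_c = 94.09 in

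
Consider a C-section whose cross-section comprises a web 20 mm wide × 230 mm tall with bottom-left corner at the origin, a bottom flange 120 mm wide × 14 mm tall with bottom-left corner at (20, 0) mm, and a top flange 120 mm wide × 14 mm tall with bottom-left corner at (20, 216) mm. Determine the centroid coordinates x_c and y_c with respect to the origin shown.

web: A = 20 × 230 = 4600.00, centroid at (10.00, 115.00).
bottom flange: A = 120 × 14 = 1680.00, centroid at (80.00, 7.00).
top flange: A = 120 × 14 = 1680.00, centroid at (80.00, 223.00).
ΣA = 7960.00 mm², ΣAx_c = 314800.00 mm³, ΣAy_c = 915400.00 mm³.
x_c = 314800.00/7960.00 = 39.55 mm; y_c = 915400.00/7960.00 = 115.00 mm.

x_c = 39.55 mm, y_c = 115.00 mm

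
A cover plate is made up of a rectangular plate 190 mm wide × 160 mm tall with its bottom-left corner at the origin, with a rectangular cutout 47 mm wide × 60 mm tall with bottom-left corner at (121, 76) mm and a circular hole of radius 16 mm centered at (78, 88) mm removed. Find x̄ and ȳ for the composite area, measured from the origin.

x̄ = 90.30 mm, ȳ = 77.02 mm

plate: A = 190 × 160 = 30400.00, centroid at (95.00, 80.00).
hole 1: A = −(47 × 60) = -2820.00, centroid at (144.50, 106.00).
hole 2: A = −π·16² = -804.25, centroid at (78.00, 88.00).
ΣA = 26775.75 mm²
ΣAx̄ = (30400.00)(95.00) + (-2820.00)(144.50) + (-804.25)(78.00) = 2417778.68 mm³
ΣAȳ = (30400.00)(80.00) + (-2820.00)(106.00) + (-804.25)(88.00) = 2062306.20 mm³
x̄ = 2417778.68 / 26775.75 = 90.30 mm
ȳ = 2062306.20 / 26775.75 = 77.02 mm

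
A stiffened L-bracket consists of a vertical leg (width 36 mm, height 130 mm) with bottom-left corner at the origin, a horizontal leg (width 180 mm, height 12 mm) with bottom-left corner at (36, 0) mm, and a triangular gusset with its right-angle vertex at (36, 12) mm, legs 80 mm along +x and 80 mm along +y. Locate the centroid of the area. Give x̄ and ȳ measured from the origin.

x̄ = 55.47 mm, ȳ = 43.91 mm

Part | A | x̄ᵢ | ȳᵢ | A·x̄ᵢ | A·ȳᵢ
vertical leg | 4680.00 | 18.00 | 65.00 | 84240.00 | 304200.00
horizontal leg | 2160.00 | 126.00 | 6.00 | 272160.00 | 12960.00
gusset | 3200.00 | 62.67 | 38.67 | 200533.33 | 123733.33
Σ | 10040.00 |  |  | 556933.33 | 440893.33
x̄ = 556933.33 / 10040.00 = 55.47 mm
ȳ = 440893.33 / 10040.00 = 43.91 mm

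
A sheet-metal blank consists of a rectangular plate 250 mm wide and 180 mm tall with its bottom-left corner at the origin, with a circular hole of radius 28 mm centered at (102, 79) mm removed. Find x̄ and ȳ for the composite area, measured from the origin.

x̄ = 126.33 mm, ȳ = 90.64 mm

plate: A = 250 × 180 = 45000.00, centroid at (125.00, 90.00).
hole: A = −π·28² = -2463.01, centroid at (102.00, 79.00).
ΣA = 42536.99 mm², ΣAx̄ = 5373773.12 mm³, ΣAȳ = 3855422.32 mm³.
x̄ = 5373773.12/42536.99 = 126.33 mm; ȳ = 3855422.32/42536.99 = 90.64 mm.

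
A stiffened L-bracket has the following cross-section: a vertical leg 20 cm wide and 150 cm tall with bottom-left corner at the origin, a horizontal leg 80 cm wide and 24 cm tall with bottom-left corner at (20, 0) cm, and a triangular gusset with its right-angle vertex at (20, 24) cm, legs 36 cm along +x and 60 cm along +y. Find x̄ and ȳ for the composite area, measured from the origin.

vertical leg: A = 20 × 150 = 3000.00, centroid at (10.00, 75.00).
horizontal leg: A = 80 × 24 = 1920.00, centroid at (60.00, 12.00).
gusset: A = ½·36·60 = 1080.00, centroid at (32.00, 44.00).
ΣA = 6000.00 cm², ΣAx̄ = 179760.00 cm³, ΣAȳ = 295560.00 cm³.
x̄ = 179760.00/6000.00 = 29.96 cm; ȳ = 295560.00/6000.00 = 49.26 cm.

x̄ = 29.96 cm, ȳ = 49.26 cm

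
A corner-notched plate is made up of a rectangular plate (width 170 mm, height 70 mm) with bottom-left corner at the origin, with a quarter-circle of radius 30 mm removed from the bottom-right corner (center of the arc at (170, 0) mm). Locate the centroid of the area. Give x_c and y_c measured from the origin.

x_c = 80.44 mm, y_c = 36.41 mm

plate: A = 170 × 70 = 11900.00, centroid at (85.00, 35.00).
removed quarter-circle: A = −¼π·30² = -706.86, centroid at (157.27, 12.73).
ΣA = 11193.14 mm²
ΣAx_c = (11900.00)(85.00) + (-706.86)(157.27) = 900334.08 mm³
ΣAy_c = (11900.00)(35.00) + (-706.86)(12.73) = 407500.00 mm³
x_c = 900334.08 / 11193.14 = 80.44 mm
y_c = 407500.00 / 11193.14 = 36.41 mm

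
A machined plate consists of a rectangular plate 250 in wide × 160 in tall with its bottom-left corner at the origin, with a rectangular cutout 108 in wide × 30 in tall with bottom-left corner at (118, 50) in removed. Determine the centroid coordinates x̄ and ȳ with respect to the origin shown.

Part | A | x̄ᵢ | ȳᵢ | A·x̄ᵢ | A·ȳᵢ
plate | 40000.00 | 125.00 | 80.00 | 5000000.00 | 3200000.00
hole | -3240.00 | 172.00 | 65.00 | -557280.00 | -210600.00
Σ | 36760.00 |  |  | 4442720.00 | 2989400.00
x̄ = 4442720.00 / 36760.00 = 120.86 in
ȳ = 2989400.00 / 36760.00 = 81.32 in

x̄ = 120.86 in, ȳ = 81.32 in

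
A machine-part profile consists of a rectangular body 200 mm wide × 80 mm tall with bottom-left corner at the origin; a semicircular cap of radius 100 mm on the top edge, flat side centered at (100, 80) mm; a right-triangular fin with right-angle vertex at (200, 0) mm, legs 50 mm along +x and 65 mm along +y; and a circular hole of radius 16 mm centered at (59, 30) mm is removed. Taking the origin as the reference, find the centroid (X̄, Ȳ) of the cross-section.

rectangular body: A = 200 × 80 = 16000.00, centroid at (100.00, 40.00).
semicircular top: A = ½π·100² = 15707.96, centroid at (100.00, 122.44).
triangular fin: A = ½·50·65 = 1625.00, centroid at (216.67, 21.67).
hole: A = −π·16² = -804.25, centroid at (59.00, 30.00).
ΣA = 32528.72 mm²
ΣAX̄ = (16000.00)(100.00) + (15707.96)(100.00) + (1625.00)(216.67) + (-804.25)(59.00) = 3475429.04 mm³
ΣAȲ = (16000.00)(40.00) + (15707.96)(122.44) + (1625.00)(21.67) + (-804.25)(30.00) = 2574384.63 mm³
X̄ = 3475429.04 / 32528.72 = 106.84 mm
Ȳ = 2574384.63 / 32528.72 = 79.14 mm

X̄ = 106.84 mm, Ȳ = 79.14 mm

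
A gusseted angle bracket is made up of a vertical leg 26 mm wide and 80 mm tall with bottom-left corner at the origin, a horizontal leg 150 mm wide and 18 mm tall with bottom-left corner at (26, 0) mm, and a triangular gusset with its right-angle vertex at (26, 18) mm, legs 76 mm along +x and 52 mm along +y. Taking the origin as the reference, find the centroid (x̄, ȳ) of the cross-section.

vertical leg: A = 26 × 80 = 2080.00, centroid at (13.00, 40.00).
horizontal leg: A = 150 × 18 = 2700.00, centroid at (101.00, 9.00).
gusset: A = ½·76·52 = 1976.00, centroid at (51.33, 35.33).
ΣA = 6756.00 mm², ΣAx̄ = 401174.67 mm³, ΣAȳ = 177318.67 mm³.
x̄ = 401174.67/6756.00 = 59.38 mm; ȳ = 177318.67/6756.00 = 26.25 mm.

x̄ = 59.38 mm, ȳ = 26.25 mm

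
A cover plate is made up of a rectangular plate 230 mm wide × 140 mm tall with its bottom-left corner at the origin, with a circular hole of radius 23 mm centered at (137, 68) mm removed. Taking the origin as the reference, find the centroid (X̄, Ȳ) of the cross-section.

Part | A | x̄ᵢ | ȳᵢ | A·x̄ᵢ | A·ȳᵢ
plate | 32200.00 | 115.00 | 70.00 | 3703000.00 | 2254000.00
hole | -1661.90 | 137.00 | 68.00 | -227680.64 | -113009.37
Σ | 30538.10 |  |  | 3475319.36 | 2140990.63
X̄ = 3475319.36 / 30538.10 = 113.80 mm
Ȳ = 2140990.63 / 30538.10 = 70.11 mm

X̄ = 113.80 mm, Ȳ = 70.11 mm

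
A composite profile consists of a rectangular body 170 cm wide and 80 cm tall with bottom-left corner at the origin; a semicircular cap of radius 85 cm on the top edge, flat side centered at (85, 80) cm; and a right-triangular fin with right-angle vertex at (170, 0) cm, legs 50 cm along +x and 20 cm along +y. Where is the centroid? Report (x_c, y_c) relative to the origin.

rectangular body: A = 170 × 80 = 13600.00, centroid at (85.00, 40.00).
semicircular top: A = ½π·85² = 11349.00, centroid at (85.00, 116.08).
triangular fin: A = ½·50·20 = 500.00, centroid at (186.67, 6.67).
ΣA = 25449.00 cm²
ΣAx_c = (13600.00)(85.00) + (11349.00)(85.00) + (500.00)(186.67) = 2213998.63 cm³
ΣAy_c = (13600.00)(40.00) + (11349.00)(116.08) + (500.00)(6.67) = 1864670.28 cm³
x_c = 2213998.63 / 25449.00 = 87.00 cm
y_c = 1864670.28 / 25449.00 = 73.27 cm

x_c = 87.00 cm, y_c = 73.27 cm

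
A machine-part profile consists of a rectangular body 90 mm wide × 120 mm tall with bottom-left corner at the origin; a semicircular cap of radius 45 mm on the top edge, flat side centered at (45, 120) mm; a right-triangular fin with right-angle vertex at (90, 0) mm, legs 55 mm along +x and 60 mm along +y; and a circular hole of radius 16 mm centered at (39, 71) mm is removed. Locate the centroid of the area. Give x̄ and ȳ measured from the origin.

x̄ = 52.37 mm, ȳ = 71.92 mm

Part | A | x̄ᵢ | ȳᵢ | A·x̄ᵢ | A·ȳᵢ
rectangular body | 10800.00 | 45.00 | 60.00 | 486000.00 | 648000.00
semicircular top | 3180.86 | 45.00 | 139.10 | 143138.82 | 442453.51
triangular fin | 1650.00 | 108.33 | 20.00 | 178750.00 | 33000.00
hole | -804.25 | 39.00 | 71.00 | -31365.66 | -57101.59
Σ | 14826.61 |  |  | 776523.15 | 1066351.92
x̄ = 776523.15 / 14826.61 = 52.37 mm
ȳ = 1066351.92 / 14826.61 = 71.92 mm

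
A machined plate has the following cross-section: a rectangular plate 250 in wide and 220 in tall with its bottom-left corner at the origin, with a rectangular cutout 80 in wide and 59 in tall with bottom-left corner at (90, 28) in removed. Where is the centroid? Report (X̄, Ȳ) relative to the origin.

plate: A = 250 × 220 = 55000.00, centroid at (125.00, 110.00).
hole: A = −(80 × 59) = -4720.00, centroid at (130.00, 57.50).
ΣA = 50280.00 in²
ΣAX̄ = (55000.00)(125.00) + (-4720.00)(130.00) = 6261400.00 in³
ΣAȲ = (55000.00)(110.00) + (-4720.00)(57.50) = 5778600.00 in³
X̄ = 6261400.00 / 50280.00 = 124.53 in
Ȳ = 5778600.00 / 50280.00 = 114.93 in

X̄ = 124.53 in, Ȳ = 114.93 in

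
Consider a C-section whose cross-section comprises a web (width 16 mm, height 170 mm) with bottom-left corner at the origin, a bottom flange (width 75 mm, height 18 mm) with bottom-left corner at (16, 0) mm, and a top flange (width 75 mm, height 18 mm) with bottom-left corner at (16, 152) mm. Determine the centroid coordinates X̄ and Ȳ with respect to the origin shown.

web: A = 16 × 170 = 2720.00, centroid at (8.00, 85.00).
bottom flange: A = 75 × 18 = 1350.00, centroid at (53.50, 9.00).
top flange: A = 75 × 18 = 1350.00, centroid at (53.50, 161.00).
ΣA = 5420.00 mm²
ΣAX̄ = (2720.00)(8.00) + (1350.00)(53.50) + (1350.00)(53.50) = 166210.00 mm³
ΣAȲ = (2720.00)(85.00) + (1350.00)(9.00) + (1350.00)(161.00) = 460700.00 mm³
X̄ = 166210.00 / 5420.00 = 30.67 mm
Ȳ = 460700.00 / 5420.00 = 85.00 mm

X̄ = 30.67 mm, Ȳ = 85.00 mm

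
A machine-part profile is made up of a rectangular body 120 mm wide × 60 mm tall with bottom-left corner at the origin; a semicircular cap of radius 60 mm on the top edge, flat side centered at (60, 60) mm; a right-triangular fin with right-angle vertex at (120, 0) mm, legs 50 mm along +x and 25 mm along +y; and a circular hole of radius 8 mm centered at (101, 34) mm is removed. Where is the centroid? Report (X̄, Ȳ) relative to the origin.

rectangular body: A = 120 × 60 = 7200.00, centroid at (60.00, 30.00).
semicircular top: A = ½π·60² = 5654.87, centroid at (60.00, 85.46).
triangular fin: A = ½·50·25 = 625.00, centroid at (136.67, 8.33).
hole: A = −π·8² = -201.06, centroid at (101.00, 34.00).
ΣA = 13278.80 mm²
ΣAX̄ = (7200.00)(60.00) + (5654.87)(60.00) + (625.00)(136.67) + (-201.06)(101.00) = 836401.42 mm³
ΣAȲ = (7200.00)(30.00) + (5654.87)(85.46) + (625.00)(8.33) + (-201.06)(34.00) = 697664.23 mm³
X̄ = 836401.42 / 13278.80 = 62.99 mm
Ȳ = 697664.23 / 13278.80 = 52.54 mm

X̄ = 62.99 mm, Ȳ = 52.54 mm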